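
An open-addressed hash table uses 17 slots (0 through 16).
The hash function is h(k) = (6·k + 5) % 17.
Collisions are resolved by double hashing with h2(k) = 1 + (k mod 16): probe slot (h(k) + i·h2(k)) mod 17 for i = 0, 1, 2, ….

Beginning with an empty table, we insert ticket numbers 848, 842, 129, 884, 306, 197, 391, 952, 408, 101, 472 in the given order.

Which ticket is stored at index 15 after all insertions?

408

848 hashes to 10; slot 10 is free → place at 10.
842 hashes to 8; slot 8 is free → place at 8.
129 hashes to 14; slot 14 is free → place at 14.
884 hashes to 5; slot 5 is free → place at 5.
306 hashes to 5, h2=3; 5,8 taken → place at 11.
197 hashes to 14, h2=6; 14 taken → place at 3.
391 hashes to 5, h2=8; 5 taken → place at 13.
952 hashes to 5, h2=9; 5,14 taken → place at 6.
408 hashes to 5, h2=9; 5,14,6 taken → place at 15.
101 hashes to 16; slot 16 is free → place at 16.
472 hashes to 15, h2=9; 15 taken → place at 7.
Table: [., ., ., 197, ., 884, 952, 472, 842, ., 848, 306, ., 391, 129, 408, 101]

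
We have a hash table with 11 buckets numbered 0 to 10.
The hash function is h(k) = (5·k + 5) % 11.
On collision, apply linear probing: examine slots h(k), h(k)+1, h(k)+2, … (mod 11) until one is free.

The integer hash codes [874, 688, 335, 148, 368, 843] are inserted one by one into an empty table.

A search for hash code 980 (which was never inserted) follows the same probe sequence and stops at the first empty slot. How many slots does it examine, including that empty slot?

3

874: h=8 => slot 8
688: h=2 => slot 2
335: h=8, probe 8,9 => slot 9
148: h=8, probe 8,9,10 => slot 10
368: h=8, probe 8,9,10,0 => slot 0
843: h=7 => slot 7
Table: [368, -, 688, -, -, -, -, 843, 874, 335, 148]
Lookup 980: h=10, probe 10,0,1 → slot 1 empty, not found.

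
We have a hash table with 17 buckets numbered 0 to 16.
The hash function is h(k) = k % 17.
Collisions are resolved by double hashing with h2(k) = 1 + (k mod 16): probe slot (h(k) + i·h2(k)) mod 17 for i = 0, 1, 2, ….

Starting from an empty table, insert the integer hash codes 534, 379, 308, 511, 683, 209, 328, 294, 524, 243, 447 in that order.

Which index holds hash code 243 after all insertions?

Insert 534: h=7, slot 7 empty => index 7.
Insert 379: h=5, slot 5 empty => index 5.
Insert 308: h=2, slot 2 empty => index 2.
Insert 511: h=1, slot 1 empty => index 1.
Insert 683: h=3, slot 3 empty => index 3.
Insert 209: h=5, h2=2, slots 5,7 occupied => index 9.
Insert 328: h=5, h2=9, slot 5 occupied => index 14.
Insert 294: h=5, h2=7, slot 5 occupied => index 12.
Insert 524: h=14, h2=13, slot 14 occupied => index 10.
Insert 243: h=5, h2=4, slots 5,9 occupied => index 13.
Insert 447: h=5, h2=16, slot 5 occupied => index 4.
Table: [_, 511, 308, 683, 447, 379, _, 534, _, 209, 524, _, 294, 243, 328, _, _]

13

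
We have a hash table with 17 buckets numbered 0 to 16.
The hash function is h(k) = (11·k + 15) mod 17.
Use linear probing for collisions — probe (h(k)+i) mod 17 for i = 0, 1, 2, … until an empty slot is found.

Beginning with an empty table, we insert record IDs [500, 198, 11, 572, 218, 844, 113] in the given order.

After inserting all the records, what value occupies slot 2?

572

500: h=7 -> slot 7
198: h=0 -> slot 0
11: h=0, probe 0,1 -> slot 1
572: h=0, probe 0,1,2 -> slot 2
218: h=16 -> slot 16
844: h=0, probe 0,1,2,3 -> slot 3
113: h=0, probe 0,1,2,3,4 -> slot 4
Table: [198, 11, 572, 844, 113, _, _, 500, _, _, _, _, _, _, _, _, 218]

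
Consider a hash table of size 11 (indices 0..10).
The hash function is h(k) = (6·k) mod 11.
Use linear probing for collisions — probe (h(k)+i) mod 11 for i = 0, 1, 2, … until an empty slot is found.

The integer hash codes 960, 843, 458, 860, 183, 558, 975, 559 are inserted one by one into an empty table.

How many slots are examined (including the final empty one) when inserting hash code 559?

5

960: h=7 → slot 7
843: h=9 → slot 9
458: h=9, probe 9,10 → slot 10
860: h=1 → slot 1
183: h=9, probe 9,10,0 → slot 0
558: h=4 → slot 4
975: h=9, probe 9,10,0,1,2 → slot 2
559: h=10, probe 10,0,1,2,3 → slot 3
Table: [183, 860, 975, 559, 558, —, —, 960, —, 843, 458]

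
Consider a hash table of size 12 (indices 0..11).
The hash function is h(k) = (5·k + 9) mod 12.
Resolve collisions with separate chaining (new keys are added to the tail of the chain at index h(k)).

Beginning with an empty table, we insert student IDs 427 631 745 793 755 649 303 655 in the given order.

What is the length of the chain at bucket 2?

427 -> bucket 8
631 -> bucket 8 (collision)
745 -> bucket 2
793 -> bucket 2 (collision)
755 -> bucket 4
649 -> bucket 2 (collision)
303 -> bucket 0
655 -> bucket 8 (collision)
Final buckets:
0: 303
1: _
2: 745 -> 793 -> 649
3: _
4: 755
5: _
6: _
7: _
8: 427 -> 631 -> 655
9: _
10: _
11: _

3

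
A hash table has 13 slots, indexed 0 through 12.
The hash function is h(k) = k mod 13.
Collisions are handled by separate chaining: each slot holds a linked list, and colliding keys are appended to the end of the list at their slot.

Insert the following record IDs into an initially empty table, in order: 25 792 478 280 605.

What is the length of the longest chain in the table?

2

Insert 25: h=12, bucket 12 empty → new chain.
Insert 792: h=12, bucket 12 nonempty → append to chain.
Insert 478: h=10, bucket 10 empty → new chain.
Insert 280: h=7, bucket 7 empty → new chain.
Insert 605: h=7, bucket 7 nonempty → append to chain.
Final buckets:
0: -
1: -
2: -
3: -
4: -
5: -
6: -
7: 280 -> 605
8: -
9: -
10: 478
11: -
12: 25 -> 792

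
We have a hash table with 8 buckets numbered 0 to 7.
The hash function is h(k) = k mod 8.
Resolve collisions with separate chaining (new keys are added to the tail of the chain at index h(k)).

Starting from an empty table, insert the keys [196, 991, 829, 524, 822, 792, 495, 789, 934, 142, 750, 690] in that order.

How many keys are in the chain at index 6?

4

Insert 196: h=4, bucket 4 empty → new chain.
Insert 991: h=7, bucket 7 empty → new chain.
Insert 829: h=5, bucket 5 empty → new chain.
Insert 524: h=4, bucket 4 nonempty → append to chain.
Insert 822: h=6, bucket 6 empty → new chain.
Insert 792: h=0, bucket 0 empty → new chain.
Insert 495: h=7, bucket 7 nonempty → append to chain.
Insert 789: h=5, bucket 5 nonempty → append to chain.
Insert 934: h=6, bucket 6 nonempty → append to chain.
Insert 142: h=6, bucket 6 nonempty → append to chain.
Insert 750: h=6, bucket 6 nonempty → append to chain.
Insert 690: h=2, bucket 2 empty → new chain.
Final buckets:
0: 792
1: -
2: 690
3: -
4: 196 -> 524
5: 829 -> 789
6: 822 -> 934 -> 142 -> 750
7: 991 -> 495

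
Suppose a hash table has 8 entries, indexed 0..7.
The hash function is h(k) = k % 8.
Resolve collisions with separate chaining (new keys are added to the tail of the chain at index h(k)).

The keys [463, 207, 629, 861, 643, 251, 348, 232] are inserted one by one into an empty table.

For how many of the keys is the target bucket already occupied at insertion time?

Insert 463: h=7, bucket 7 empty -> new chain.
Insert 207: h=7, bucket 7 nonempty -> append to chain.
Insert 629: h=5, bucket 5 empty -> new chain.
Insert 861: h=5, bucket 5 nonempty -> append to chain.
Insert 643: h=3, bucket 3 empty -> new chain.
Insert 251: h=3, bucket 3 nonempty -> append to chain.
Insert 348: h=4, bucket 4 empty -> new chain.
Insert 232: h=0, bucket 0 empty -> new chain.
Final buckets:
0: 232
1: _
2: _
3: 643 -> 251
4: 348
5: 629 -> 861
6: _
7: 463 -> 207

3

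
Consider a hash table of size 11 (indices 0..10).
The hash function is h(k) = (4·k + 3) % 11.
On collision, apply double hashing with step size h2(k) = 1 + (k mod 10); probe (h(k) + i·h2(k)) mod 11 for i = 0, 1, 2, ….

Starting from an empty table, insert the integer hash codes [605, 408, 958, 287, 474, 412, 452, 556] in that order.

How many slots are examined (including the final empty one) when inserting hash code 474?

2

605 hashes to 3; slot 3 is free => place at 3.
408 hashes to 7; slot 7 is free => place at 7.
958 hashes to 7, h2=9; 7 taken => place at 5.
287 hashes to 7, h2=8; 7 taken => place at 4.
474 hashes to 7, h2=5; 7 taken => place at 1.
412 hashes to 1, h2=3; 1,4,7 taken => place at 10.
452 hashes to 7, h2=3; 7,10 taken => place at 2.
556 hashes to 5, h2=7; 5,1 taken => place at 8.
Table: [_, 474, 452, 605, 287, 958, _, 408, 556, _, 412]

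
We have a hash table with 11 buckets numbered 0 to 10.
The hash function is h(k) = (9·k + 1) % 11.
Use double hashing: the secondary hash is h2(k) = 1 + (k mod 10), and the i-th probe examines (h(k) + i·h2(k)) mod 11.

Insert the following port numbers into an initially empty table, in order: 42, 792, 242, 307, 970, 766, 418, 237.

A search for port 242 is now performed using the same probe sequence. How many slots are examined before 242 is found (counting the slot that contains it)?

2

42: h=5 => slot 5
792: h=1 => slot 1
242: h=1, h2=3, probe 1,4 => slot 4
307: h=3 => slot 3
970: h=8 => slot 8
766: h=9 => slot 9
418: h=1, h2=9, probe 1,10 => slot 10
237: h=0 => slot 0
Table: [237, 792, ∅, 307, 242, 42, ∅, ∅, 970, 766, 418]
Lookup 242: h=1, h2=3, probe 1,4 → found at 4.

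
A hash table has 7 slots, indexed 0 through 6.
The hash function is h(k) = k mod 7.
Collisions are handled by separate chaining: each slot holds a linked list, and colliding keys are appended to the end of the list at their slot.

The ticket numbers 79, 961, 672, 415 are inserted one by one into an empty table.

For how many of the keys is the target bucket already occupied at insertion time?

2

79 -> bucket 2
961 -> bucket 2 (collision)
672 -> bucket 0
415 -> bucket 2 (collision)
Final buckets:
0: 672
1: .
2: 79 -> 961 -> 415
3: .
4: .
5: .
6: .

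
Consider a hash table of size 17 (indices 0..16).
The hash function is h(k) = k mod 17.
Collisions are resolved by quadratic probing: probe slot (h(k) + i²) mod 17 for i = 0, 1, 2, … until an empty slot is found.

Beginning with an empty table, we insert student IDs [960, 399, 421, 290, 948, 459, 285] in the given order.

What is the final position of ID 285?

960 hashes to 8; slot 8 is free → place at 8.
399 hashes to 8; 8 taken → place at 9.
421 hashes to 13; slot 13 is free → place at 13.
290 hashes to 1; slot 1 is free → place at 1.
948 hashes to 13; 13 taken → place at 14.
459 hashes to 0; slot 0 is free → place at 0.
285 hashes to 13; 13,14,0 taken → place at 5.
Table: [459, 290, ∅, ∅, ∅, 285, ∅, ∅, 960, 399, ∅, ∅, ∅, 421, 948, ∅, ∅]

5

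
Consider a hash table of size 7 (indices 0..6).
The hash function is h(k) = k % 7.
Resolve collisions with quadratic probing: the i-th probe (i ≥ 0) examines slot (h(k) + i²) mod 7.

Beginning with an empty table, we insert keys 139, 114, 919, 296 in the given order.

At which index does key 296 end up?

139 hashes to 6; slot 6 is free → place at 6.
114 hashes to 2; slot 2 is free → place at 2.
919 hashes to 2; 2 taken → place at 3.
296 hashes to 2; 2,3,6 taken → place at 4.
Table: [∅, ∅, 114, 919, 296, ∅, 139]

4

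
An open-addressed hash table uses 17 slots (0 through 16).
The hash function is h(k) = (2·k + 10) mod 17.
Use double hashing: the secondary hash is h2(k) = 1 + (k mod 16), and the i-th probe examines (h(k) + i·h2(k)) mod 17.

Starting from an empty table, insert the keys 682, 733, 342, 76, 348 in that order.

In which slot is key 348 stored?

682 hashes to 14; slot 14 is free => place at 14.
733 hashes to 14, h2=14; 14 taken => place at 11.
342 hashes to 14, h2=7; 14 taken => place at 4.
76 hashes to 9; slot 9 is free => place at 9.
348 hashes to 9, h2=13; 9 taken => place at 5.
Table: [., ., ., ., 342, 348, ., ., ., 76, ., 733, ., ., 682, ., .]

5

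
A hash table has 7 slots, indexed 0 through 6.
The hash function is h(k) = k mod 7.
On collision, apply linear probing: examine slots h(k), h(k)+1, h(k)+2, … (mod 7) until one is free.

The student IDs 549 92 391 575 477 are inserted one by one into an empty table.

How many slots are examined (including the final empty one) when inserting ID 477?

549 hashes to 3; slot 3 is free -> place at 3.
92 hashes to 1; slot 1 is free -> place at 1.
391 hashes to 6; slot 6 is free -> place at 6.
575 hashes to 1; 1 taken -> place at 2.
477 hashes to 1; 1,2,3 taken -> place at 4.
Table: [_, 92, 575, 549, 477, _, 391]

4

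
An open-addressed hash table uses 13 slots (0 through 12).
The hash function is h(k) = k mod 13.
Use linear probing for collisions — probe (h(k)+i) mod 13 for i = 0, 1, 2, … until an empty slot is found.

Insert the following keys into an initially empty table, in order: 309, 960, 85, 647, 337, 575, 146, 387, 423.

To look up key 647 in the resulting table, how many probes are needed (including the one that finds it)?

3

Insert 309: h=10, slot 10 empty -> index 10.
Insert 960: h=11, slot 11 empty -> index 11.
Insert 85: h=7, slot 7 empty -> index 7.
Insert 647: h=10, slots 10,11 occupied -> index 12.
Insert 337: h=12, slot 12 occupied -> index 0.
Insert 575: h=3, slot 3 empty -> index 3.
Insert 146: h=3, slot 3 occupied -> index 4.
Insert 387: h=10, slots 10,11,12,0 occupied -> index 1.
Insert 423: h=7, slot 7 occupied -> index 8.
Table: [337, 387, _, 575, 146, _, _, 85, 423, _, 309, 960, 647]
Lookup 647: h=10, probe 10,11,12 → found at 12.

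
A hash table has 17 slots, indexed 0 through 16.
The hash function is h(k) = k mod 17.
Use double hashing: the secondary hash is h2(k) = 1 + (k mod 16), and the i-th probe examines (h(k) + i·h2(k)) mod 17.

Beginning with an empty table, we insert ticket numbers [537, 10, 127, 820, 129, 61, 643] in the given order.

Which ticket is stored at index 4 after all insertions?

Insert 537: h=10, slot 10 empty -> index 10.
Insert 10: h=10, h2=11, slot 10 occupied -> index 4.
Insert 127: h=8, slot 8 empty -> index 8.
Insert 820: h=4, h2=5, slot 4 occupied -> index 9.
Insert 129: h=10, h2=2, slot 10 occupied -> index 12.
Insert 61: h=10, h2=14, slot 10 occupied -> index 7.
Insert 643: h=14, slot 14 empty -> index 14.
Table: [-, -, -, -, 10, -, -, 61, 127, 820, 537, -, 129, -, 643, -, -]

10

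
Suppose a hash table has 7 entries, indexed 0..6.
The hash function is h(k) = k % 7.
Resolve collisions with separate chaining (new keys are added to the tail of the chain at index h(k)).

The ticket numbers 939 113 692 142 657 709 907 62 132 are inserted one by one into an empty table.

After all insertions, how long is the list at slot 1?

2

939 -> bucket 1
113 -> bucket 1 (collision)
692 -> bucket 6
142 -> bucket 2
657 -> bucket 6 (collision)
709 -> bucket 2 (collision)
907 -> bucket 4
62 -> bucket 6 (collision)
132 -> bucket 6 (collision)
Final buckets:
0: .
1: 939 -> 113
2: 142 -> 709
3: .
4: 907
5: .
6: 692 -> 657 -> 62 -> 132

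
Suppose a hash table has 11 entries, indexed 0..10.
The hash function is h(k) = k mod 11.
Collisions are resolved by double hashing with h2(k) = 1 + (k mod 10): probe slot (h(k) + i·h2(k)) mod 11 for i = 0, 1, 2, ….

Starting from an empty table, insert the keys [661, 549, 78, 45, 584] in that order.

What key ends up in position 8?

78

Insert 661: h=1, slot 1 empty => index 1.
Insert 549: h=10, slot 10 empty => index 10.
Insert 78: h=1, h2=9, slots 1,10 occupied => index 8.
Insert 45: h=1, h2=6, slot 1 occupied => index 7.
Insert 584: h=1, h2=5, slot 1 occupied => index 6.
Table: [—, 661, —, —, —, —, 584, 45, 78, —, 549]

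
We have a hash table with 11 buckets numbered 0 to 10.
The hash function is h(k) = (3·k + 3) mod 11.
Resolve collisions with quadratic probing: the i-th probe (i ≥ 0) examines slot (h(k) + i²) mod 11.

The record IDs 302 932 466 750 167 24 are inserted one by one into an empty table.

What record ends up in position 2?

Insert 302: h=7, slot 7 empty -> index 7.
Insert 932: h=5, slot 5 empty -> index 5.
Insert 466: h=4, slot 4 empty -> index 4.
Insert 750: h=9, slot 9 empty -> index 9.
Insert 167: h=9, slot 9 occupied -> index 10.
Insert 24: h=9, slots 9,10 occupied -> index 2.
Table: [., ., 24, ., 466, 932, ., 302, ., 750, 167]

24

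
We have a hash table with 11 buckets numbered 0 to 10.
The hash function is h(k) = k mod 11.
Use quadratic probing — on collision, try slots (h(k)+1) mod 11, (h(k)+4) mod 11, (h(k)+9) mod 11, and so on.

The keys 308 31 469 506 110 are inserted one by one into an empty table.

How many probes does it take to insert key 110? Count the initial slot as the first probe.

3

308 hashes to 0; slot 0 is free -> place at 0.
31 hashes to 9; slot 9 is free -> place at 9.
469 hashes to 7; slot 7 is free -> place at 7.
506 hashes to 0; 0 taken -> place at 1.
110 hashes to 0; 0,1 taken -> place at 4.
Table: [308, 506, —, —, 110, —, —, 469, —, 31, —]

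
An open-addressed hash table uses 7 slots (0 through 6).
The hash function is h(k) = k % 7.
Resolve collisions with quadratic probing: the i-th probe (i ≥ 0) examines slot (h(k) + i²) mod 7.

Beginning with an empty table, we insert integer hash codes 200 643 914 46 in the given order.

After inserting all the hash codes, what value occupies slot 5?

914

Insert 200: h=4, slot 4 empty => index 4.
Insert 643: h=6, slot 6 empty => index 6.
Insert 914: h=4, slot 4 occupied => index 5.
Insert 46: h=4, slots 4,5 occupied => index 1.
Table: [-, 46, -, -, 200, 914, 643]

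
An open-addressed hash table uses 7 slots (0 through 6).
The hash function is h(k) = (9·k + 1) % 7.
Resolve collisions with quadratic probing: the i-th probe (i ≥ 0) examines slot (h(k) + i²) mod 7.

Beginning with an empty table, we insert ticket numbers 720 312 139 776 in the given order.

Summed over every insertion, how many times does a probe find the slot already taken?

720 hashes to 6; slot 6 is free => place at 6.
312 hashes to 2; slot 2 is free => place at 2.
139 hashes to 6; 6 taken => place at 0.
776 hashes to 6; 6,0 taken => place at 3.
Table: [139, ., 312, 776, ., ., 720]

3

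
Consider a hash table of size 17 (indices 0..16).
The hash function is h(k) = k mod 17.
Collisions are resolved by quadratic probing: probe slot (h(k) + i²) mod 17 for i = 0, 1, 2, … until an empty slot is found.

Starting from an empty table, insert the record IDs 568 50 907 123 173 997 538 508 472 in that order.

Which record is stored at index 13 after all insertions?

568: h=7 -> slot 7
50: h=16 -> slot 16
907: h=6 -> slot 6
123: h=4 -> slot 4
173: h=3 -> slot 3
997: h=11 -> slot 11
538: h=11, probe 11,12 -> slot 12
508: h=15 -> slot 15
472: h=13 -> slot 13
Table: [_, _, _, 173, 123, _, 907, 568, _, _, _, 997, 538, 472, _, 508, 50]

472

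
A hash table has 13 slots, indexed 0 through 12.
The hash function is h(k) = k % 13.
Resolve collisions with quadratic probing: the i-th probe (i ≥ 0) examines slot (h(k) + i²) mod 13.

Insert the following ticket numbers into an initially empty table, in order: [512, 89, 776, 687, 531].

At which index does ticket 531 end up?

2

512 hashes to 5; slot 5 is free => place at 5.
89 hashes to 11; slot 11 is free => place at 11.
776 hashes to 9; slot 9 is free => place at 9.
687 hashes to 11; 11 taken => place at 12.
531 hashes to 11; 11,12 taken => place at 2.
Table: [_, _, 531, _, _, 512, _, _, _, 776, _, 89, 687]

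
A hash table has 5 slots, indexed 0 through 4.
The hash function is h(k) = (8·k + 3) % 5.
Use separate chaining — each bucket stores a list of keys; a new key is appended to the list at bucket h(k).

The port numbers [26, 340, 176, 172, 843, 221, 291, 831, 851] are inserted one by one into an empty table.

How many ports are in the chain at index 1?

6

26 -> bucket 1
340 -> bucket 3
176 -> bucket 1 (collision)
172 -> bucket 4
843 -> bucket 2
221 -> bucket 1 (collision)
291 -> bucket 1 (collision)
831 -> bucket 1 (collision)
851 -> bucket 1 (collision)
Final buckets:
0: —
1: 26 -> 176 -> 221 -> 291 -> 831 -> 851
2: 843
3: 340
4: 172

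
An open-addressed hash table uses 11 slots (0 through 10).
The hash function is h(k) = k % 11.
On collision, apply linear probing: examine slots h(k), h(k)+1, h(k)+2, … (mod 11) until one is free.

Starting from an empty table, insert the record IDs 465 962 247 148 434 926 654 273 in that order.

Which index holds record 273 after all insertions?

10

Insert 465: h=3, slot 3 empty → index 3.
Insert 962: h=5, slot 5 empty → index 5.
Insert 247: h=5, slot 5 occupied → index 6.
Insert 148: h=5, slots 5,6 occupied → index 7.
Insert 434: h=5, slots 5,6,7 occupied → index 8.
Insert 926: h=2, slot 2 empty → index 2.
Insert 654: h=5, slots 5,6,7,8 occupied → index 9.
Insert 273: h=9, slot 9 occupied → index 10.
Table: [—, —, 926, 465, —, 962, 247, 148, 434, 654, 273]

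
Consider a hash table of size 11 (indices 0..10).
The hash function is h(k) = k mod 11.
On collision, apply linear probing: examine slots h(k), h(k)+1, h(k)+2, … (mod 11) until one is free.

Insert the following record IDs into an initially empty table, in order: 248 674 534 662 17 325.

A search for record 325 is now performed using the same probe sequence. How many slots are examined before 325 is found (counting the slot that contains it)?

248 hashes to 6; slot 6 is free => place at 6.
674 hashes to 3; slot 3 is free => place at 3.
534 hashes to 6; 6 taken => place at 7.
662 hashes to 2; slot 2 is free => place at 2.
17 hashes to 6; 6,7 taken => place at 8.
325 hashes to 6; 6,7,8 taken => place at 9.
Table: [-, -, 662, 674, -, -, 248, 534, 17, 325, -]
Lookup 325: h=6, probe 6,7,8,9 → found at 9.

4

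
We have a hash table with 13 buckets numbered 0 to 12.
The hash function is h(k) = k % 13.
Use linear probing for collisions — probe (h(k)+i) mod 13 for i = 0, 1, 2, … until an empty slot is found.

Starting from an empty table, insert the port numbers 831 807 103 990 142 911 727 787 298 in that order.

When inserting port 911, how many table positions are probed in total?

4

831: h=12 => slot 12
807: h=1 => slot 1
103: h=12, probe 12,0 => slot 0
990: h=2 => slot 2
142: h=12, probe 12,0,1,2,3 => slot 3
911: h=1, probe 1,2,3,4 => slot 4
727: h=12, probe 12,0,1,2,3,4,5 => slot 5
787: h=7 => slot 7
298: h=12, probe 12,0,1,2,3,4,5,6 => slot 6
Table: [103, 807, 990, 142, 911, 727, 298, 787, —, —, —, —, 831]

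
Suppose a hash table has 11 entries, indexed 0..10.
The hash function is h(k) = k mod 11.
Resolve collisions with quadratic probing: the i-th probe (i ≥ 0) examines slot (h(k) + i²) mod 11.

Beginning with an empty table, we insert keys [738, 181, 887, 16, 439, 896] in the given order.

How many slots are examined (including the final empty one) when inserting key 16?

738: h=1 -> slot 1
181: h=5 -> slot 5
887: h=7 -> slot 7
16: h=5, probe 5,6 -> slot 6
439: h=10 -> slot 10
896: h=5, probe 5,6,9 -> slot 9
Table: [_, 738, _, _, _, 181, 16, 887, _, 896, 439]

2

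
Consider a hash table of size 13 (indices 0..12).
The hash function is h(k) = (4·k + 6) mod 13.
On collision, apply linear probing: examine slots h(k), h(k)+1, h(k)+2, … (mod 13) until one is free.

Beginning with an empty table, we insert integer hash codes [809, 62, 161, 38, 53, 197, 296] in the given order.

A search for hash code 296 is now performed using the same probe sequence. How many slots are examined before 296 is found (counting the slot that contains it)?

2

809: h=5 → slot 5
62: h=7 → slot 7
161: h=0 → slot 0
38: h=2 → slot 2
53: h=10 → slot 10
197: h=1 → slot 1
296: h=7, probe 7,8 → slot 8
Table: [161, 197, 38, ∅, ∅, 809, ∅, 62, 296, ∅, 53, ∅, ∅]
Lookup 296: h=7, probe 7,8 → found at 8.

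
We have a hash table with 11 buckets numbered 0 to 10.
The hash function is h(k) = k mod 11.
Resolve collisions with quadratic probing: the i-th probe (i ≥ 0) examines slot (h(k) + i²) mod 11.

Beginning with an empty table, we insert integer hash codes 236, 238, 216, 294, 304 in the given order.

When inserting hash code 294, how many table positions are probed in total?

Insert 236: h=5, slot 5 empty → index 5.
Insert 238: h=7, slot 7 empty → index 7.
Insert 216: h=7, slot 7 occupied → index 8.
Insert 294: h=8, slot 8 occupied → index 9.
Insert 304: h=7, slots 7,8 occupied → index 0.
Table: [304, _, _, _, _, 236, _, 238, 216, 294, _]

2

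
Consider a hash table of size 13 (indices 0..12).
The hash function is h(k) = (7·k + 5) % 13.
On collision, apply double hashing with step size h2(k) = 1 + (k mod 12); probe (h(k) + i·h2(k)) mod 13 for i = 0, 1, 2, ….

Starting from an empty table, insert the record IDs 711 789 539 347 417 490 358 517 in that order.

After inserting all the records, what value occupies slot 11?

711: h=3 => slot 3
789: h=3, h2=10, probe 3,0 => slot 0
539: h=8 => slot 8
347: h=3, h2=12, probe 3,2 => slot 2
417: h=12 => slot 12
490: h=3, h2=11, probe 3,1 => slot 1
358: h=2, h2=11, probe 2,0,11 => slot 11
517: h=10 => slot 10
Table: [789, 490, 347, 711, ∅, ∅, ∅, ∅, 539, ∅, 517, 358, 417]

358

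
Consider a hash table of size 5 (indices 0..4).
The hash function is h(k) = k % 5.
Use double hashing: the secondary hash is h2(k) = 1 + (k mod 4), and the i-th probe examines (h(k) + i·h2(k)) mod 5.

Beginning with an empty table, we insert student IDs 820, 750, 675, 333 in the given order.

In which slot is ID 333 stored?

Insert 820: h=0, slot 0 empty -> index 0.
Insert 750: h=0, h2=3, slot 0 occupied -> index 3.
Insert 675: h=0, h2=4, slot 0 occupied -> index 4.
Insert 333: h=3, h2=2, slots 3,0 occupied -> index 2.
Table: [820, _, 333, 750, 675]

2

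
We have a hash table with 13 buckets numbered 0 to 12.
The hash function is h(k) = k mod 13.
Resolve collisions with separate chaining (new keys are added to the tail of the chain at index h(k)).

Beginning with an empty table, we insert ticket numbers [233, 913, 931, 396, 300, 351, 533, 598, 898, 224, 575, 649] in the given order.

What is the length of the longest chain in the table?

3

233 -> bucket 12
913 -> bucket 3
931 -> bucket 8
396 -> bucket 6
300 -> bucket 1
351 -> bucket 0
533 -> bucket 0 (collision)
598 -> bucket 0 (collision)
898 -> bucket 1 (collision)
224 -> bucket 3 (collision)
575 -> bucket 3 (collision)
649 -> bucket 12 (collision)
Final buckets:
0: 351 -> 533 -> 598
1: 300 -> 898
2: —
3: 913 -> 224 -> 575
4: —
5: —
6: 396
7: —
8: 931
9: —
10: —
11: —
12: 233 -> 649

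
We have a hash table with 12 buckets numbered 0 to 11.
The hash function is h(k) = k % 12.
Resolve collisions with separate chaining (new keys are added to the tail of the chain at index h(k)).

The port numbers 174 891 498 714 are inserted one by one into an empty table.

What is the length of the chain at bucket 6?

174 → bucket 6
891 → bucket 3
498 → bucket 6 (collision)
714 → bucket 6 (collision)
Final buckets:
0: .
1: .
2: .
3: 891
4: .
5: .
6: 174 -> 498 -> 714
7: .
8: .
9: .
10: .
11: .

3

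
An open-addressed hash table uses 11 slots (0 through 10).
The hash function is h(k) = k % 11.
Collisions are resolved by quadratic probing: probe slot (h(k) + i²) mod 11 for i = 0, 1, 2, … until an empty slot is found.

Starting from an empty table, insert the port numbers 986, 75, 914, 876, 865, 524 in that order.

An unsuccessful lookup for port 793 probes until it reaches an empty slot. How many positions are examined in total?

2

986 hashes to 7; slot 7 is free -> place at 7.
75 hashes to 9; slot 9 is free -> place at 9.
914 hashes to 1; slot 1 is free -> place at 1.
876 hashes to 7; 7 taken -> place at 8.
865 hashes to 7; 7,8 taken -> place at 0.
524 hashes to 7; 7,8,0 taken -> place at 5.
Table: [865, 914, —, —, —, 524, —, 986, 876, 75, —]
Lookup 793: h=1, probe 1,2 → slot 2 empty, not found.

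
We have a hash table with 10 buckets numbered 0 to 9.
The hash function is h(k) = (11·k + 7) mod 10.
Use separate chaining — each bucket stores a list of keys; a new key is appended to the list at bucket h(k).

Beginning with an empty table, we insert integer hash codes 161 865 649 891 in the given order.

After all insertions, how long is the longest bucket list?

2

161 → bucket 8
865 → bucket 2
649 → bucket 6
891 → bucket 8 (collision)
Final buckets:
0: .
1: .
2: 865
3: .
4: .
5: .
6: 649
7: .
8: 161 -> 891
9: .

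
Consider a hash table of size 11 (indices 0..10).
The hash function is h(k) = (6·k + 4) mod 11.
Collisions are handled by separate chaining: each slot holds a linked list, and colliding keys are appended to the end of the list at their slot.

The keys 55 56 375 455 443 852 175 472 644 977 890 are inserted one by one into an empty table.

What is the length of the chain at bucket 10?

2

Insert 55: h=4, bucket 4 empty -> new chain.
Insert 56: h=10, bucket 10 empty -> new chain.
Insert 375: h=10, bucket 10 nonempty -> append to chain.
Insert 455: h=6, bucket 6 empty -> new chain.
Insert 443: h=0, bucket 0 empty -> new chain.
Insert 852: h=1, bucket 1 empty -> new chain.
Insert 175: h=9, bucket 9 empty -> new chain.
Insert 472: h=9, bucket 9 nonempty -> append to chain.
Insert 644: h=7, bucket 7 empty -> new chain.
Insert 977: h=3, bucket 3 empty -> new chain.
Insert 890: h=9, bucket 9 nonempty -> append to chain.
Final buckets:
0: 443
1: 852
2: —
3: 977
4: 55
5: —
6: 455
7: 644
8: —
9: 175 -> 472 -> 890
10: 56 -> 375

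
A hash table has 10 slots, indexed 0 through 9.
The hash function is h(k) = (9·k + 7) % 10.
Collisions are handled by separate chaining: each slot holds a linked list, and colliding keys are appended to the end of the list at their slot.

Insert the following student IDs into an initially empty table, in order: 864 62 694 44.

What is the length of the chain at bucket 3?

864 -> bucket 3
62 -> bucket 5
694 -> bucket 3 (collision)
44 -> bucket 3 (collision)
Final buckets:
0: ∅
1: ∅
2: ∅
3: 864 -> 694 -> 44
4: ∅
5: 62
6: ∅
7: ∅
8: ∅
9: ∅

3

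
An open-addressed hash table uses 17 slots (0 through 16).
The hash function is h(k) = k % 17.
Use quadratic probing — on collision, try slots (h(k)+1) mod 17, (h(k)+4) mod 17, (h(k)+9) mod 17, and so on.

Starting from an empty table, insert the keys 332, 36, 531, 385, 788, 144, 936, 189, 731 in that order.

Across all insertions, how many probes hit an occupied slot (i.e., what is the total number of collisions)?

1

332 hashes to 9; slot 9 is free => place at 9.
36 hashes to 2; slot 2 is free => place at 2.
531 hashes to 4; slot 4 is free => place at 4.
385 hashes to 11; slot 11 is free => place at 11.
788 hashes to 6; slot 6 is free => place at 6.
144 hashes to 8; slot 8 is free => place at 8.
936 hashes to 1; slot 1 is free => place at 1.
189 hashes to 2; 2 taken => place at 3.
731 hashes to 0; slot 0 is free => place at 0.
Table: [731, 936, 36, 189, 531, _, 788, _, 144, 332, _, 385, _, _, _, _, _]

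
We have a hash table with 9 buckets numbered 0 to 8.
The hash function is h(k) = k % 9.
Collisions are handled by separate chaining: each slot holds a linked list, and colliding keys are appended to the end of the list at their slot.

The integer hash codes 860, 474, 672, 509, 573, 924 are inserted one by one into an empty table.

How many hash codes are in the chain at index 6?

Insert 860: h=5, bucket 5 empty → new chain.
Insert 474: h=6, bucket 6 empty → new chain.
Insert 672: h=6, bucket 6 nonempty → append to chain.
Insert 509: h=5, bucket 5 nonempty → append to chain.
Insert 573: h=6, bucket 6 nonempty → append to chain.
Insert 924: h=6, bucket 6 nonempty → append to chain.
Final buckets:
0: —
1: —
2: —
3: —
4: —
5: 860 -> 509
6: 474 -> 672 -> 573 -> 924
7: —
8: —

4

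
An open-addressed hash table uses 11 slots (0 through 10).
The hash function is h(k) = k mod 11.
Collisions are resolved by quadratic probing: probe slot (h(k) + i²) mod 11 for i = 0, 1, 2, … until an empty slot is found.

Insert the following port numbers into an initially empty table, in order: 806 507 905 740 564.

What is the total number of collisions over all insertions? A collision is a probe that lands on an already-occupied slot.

7

Insert 806: h=3, slot 3 empty -> index 3.
Insert 507: h=1, slot 1 empty -> index 1.
Insert 905: h=3, slot 3 occupied -> index 4.
Insert 740: h=3, slots 3,4 occupied -> index 7.
Insert 564: h=3, slots 3,4,7,1 occupied -> index 8.
Table: [_, 507, _, 806, 905, _, _, 740, 564, _, _]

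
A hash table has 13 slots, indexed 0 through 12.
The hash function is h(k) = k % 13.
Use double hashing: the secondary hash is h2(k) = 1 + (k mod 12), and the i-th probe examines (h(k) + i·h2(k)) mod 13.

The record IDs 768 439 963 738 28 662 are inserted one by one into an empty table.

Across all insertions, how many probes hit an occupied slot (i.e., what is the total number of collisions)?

768 hashes to 1; slot 1 is free => place at 1.
439 hashes to 10; slot 10 is free => place at 10.
963 hashes to 1, h2=4; 1 taken => place at 5.
738 hashes to 10, h2=7; 10 taken => place at 4.
28 hashes to 2; slot 2 is free => place at 2.
662 hashes to 12; slot 12 is free => place at 12.
Table: [., 768, 28, ., 738, 963, ., ., ., ., 439, ., 662]

2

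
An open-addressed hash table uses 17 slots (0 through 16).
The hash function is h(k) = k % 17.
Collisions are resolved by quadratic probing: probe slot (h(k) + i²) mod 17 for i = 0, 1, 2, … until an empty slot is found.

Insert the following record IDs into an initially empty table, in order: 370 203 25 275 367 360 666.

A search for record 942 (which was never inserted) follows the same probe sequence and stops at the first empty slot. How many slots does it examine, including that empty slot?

370: h=13 -> slot 13
203: h=16 -> slot 16
25: h=8 -> slot 8
275: h=3 -> slot 3
367: h=10 -> slot 10
360: h=3, probe 3,4 -> slot 4
666: h=3, probe 3,4,7 -> slot 7
Table: [—, —, —, 275, 360, —, —, 666, 25, —, 367, —, —, 370, —, —, 203]
Lookup 942: h=7, probe 7,8,11 → slot 11 empty, not found.

3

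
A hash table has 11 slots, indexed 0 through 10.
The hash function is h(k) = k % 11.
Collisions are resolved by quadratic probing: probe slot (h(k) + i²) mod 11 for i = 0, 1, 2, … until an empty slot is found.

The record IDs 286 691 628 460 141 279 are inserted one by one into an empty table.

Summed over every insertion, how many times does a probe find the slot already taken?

Insert 286: h=0, slot 0 empty → index 0.
Insert 691: h=9, slot 9 empty → index 9.
Insert 628: h=1, slot 1 empty → index 1.
Insert 460: h=9, slot 9 occupied → index 10.
Insert 141: h=9, slots 9,10 occupied → index 2.
Insert 279: h=4, slot 4 empty → index 4.
Table: [286, 628, 141, _, 279, _, _, _, _, 691, 460]

3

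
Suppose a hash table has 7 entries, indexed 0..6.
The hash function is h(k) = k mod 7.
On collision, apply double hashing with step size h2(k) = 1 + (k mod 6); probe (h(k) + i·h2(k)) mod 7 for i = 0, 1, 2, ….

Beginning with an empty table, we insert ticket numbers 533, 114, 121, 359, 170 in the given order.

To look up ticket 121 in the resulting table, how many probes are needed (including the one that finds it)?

2

Insert 533: h=1, slot 1 empty -> index 1.
Insert 114: h=2, slot 2 empty -> index 2.
Insert 121: h=2, h2=2, slot 2 occupied -> index 4.
Insert 359: h=2, h2=6, slots 2,1 occupied -> index 0.
Insert 170: h=2, h2=3, slot 2 occupied -> index 5.
Table: [359, 533, 114, ∅, 121, 170, ∅]
Lookup 121: h=2, h2=2, probe 2,4 → found at 4.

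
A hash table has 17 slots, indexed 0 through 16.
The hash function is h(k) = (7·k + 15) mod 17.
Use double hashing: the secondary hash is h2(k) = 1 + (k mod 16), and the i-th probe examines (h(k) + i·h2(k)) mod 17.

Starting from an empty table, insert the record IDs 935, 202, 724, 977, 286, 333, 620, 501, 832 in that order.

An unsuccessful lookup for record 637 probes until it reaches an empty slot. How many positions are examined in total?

Insert 935: h=15, slot 15 empty => index 15.
Insert 202: h=1, slot 1 empty => index 1.
Insert 724: h=0, slot 0 empty => index 0.
Insert 977: h=3, slot 3 empty => index 3.
Insert 286: h=11, slot 11 empty => index 11.
Insert 333: h=0, h2=14, slot 0 occupied => index 14.
Insert 620: h=3, h2=13, slot 3 occupied => index 16.
Insert 501: h=3, h2=6, slot 3 occupied => index 9.
Insert 832: h=8, slot 8 empty => index 8.
Table: [724, 202, _, 977, _, _, _, _, 832, 501, _, 286, _, _, 333, 935, 620]
Lookup 637: h=3, h2=14, probe 3,0,14,11,8,5 → slot 5 empty, not found.

6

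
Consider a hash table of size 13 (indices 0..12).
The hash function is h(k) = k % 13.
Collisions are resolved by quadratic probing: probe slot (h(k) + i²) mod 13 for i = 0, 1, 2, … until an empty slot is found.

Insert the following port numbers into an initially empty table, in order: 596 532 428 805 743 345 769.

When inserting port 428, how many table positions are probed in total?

2

596: h=11 -> slot 11
532: h=12 -> slot 12
428: h=12, probe 12,0 -> slot 0
805: h=12, probe 12,0,3 -> slot 3
743: h=2 -> slot 2
345: h=7 -> slot 7
769: h=2, probe 2,3,6 -> slot 6
Table: [428, _, 743, 805, _, _, 769, 345, _, _, _, 596, 532]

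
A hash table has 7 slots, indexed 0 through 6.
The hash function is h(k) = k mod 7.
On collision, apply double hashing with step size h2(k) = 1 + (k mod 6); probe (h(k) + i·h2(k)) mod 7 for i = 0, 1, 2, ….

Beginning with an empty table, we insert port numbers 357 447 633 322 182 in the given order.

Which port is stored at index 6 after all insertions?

447

Insert 357: h=0, slot 0 empty → index 0.
Insert 447: h=6, slot 6 empty → index 6.
Insert 633: h=3, slot 3 empty → index 3.
Insert 322: h=0, h2=5, slot 0 occupied → index 5.
Insert 182: h=0, h2=3, slots 0,3,6 occupied → index 2.
Table: [357, —, 182, 633, —, 322, 447]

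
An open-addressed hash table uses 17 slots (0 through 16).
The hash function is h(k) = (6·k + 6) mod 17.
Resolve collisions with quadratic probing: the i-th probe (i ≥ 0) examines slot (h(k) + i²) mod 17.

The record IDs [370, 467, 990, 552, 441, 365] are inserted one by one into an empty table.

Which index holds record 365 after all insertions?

7

370: h=16 → slot 16
467: h=3 → slot 3
990: h=13 → slot 13
552: h=3, probe 3,4 → slot 4
441: h=0 → slot 0
365: h=3, probe 3,4,7 → slot 7
Table: [441, ∅, ∅, 467, 552, ∅, ∅, 365, ∅, ∅, ∅, ∅, ∅, 990, ∅, ∅, 370]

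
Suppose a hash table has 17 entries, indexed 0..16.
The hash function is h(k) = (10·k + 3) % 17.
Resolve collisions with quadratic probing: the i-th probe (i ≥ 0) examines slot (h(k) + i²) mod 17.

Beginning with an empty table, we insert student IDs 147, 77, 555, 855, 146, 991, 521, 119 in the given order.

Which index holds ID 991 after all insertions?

147: h=11 => slot 11
77: h=8 => slot 8
555: h=11, probe 11,12 => slot 12
855: h=2 => slot 2
146: h=1 => slot 1
991: h=2, probe 2,3 => slot 3
521: h=11, probe 11,12,15 => slot 15
119: h=3, probe 3,4 => slot 4
Table: [-, 146, 855, 991, 119, -, -, -, 77, -, -, 147, 555, -, -, 521, -]

3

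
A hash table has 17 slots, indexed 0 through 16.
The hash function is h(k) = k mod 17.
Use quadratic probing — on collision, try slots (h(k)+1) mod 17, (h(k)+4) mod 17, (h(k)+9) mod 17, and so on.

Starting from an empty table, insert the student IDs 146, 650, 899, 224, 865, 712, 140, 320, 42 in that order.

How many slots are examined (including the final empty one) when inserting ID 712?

3

Insert 146: h=10, slot 10 empty → index 10.
Insert 650: h=4, slot 4 empty → index 4.
Insert 899: h=15, slot 15 empty → index 15.
Insert 224: h=3, slot 3 empty → index 3.
Insert 865: h=15, slot 15 occupied → index 16.
Insert 712: h=15, slots 15,16 occupied → index 2.
Insert 140: h=4, slot 4 occupied → index 5.
Insert 320: h=14, slot 14 empty → index 14.
Insert 42: h=8, slot 8 empty → index 8.
Table: [—, —, 712, 224, 650, 140, —, —, 42, —, 146, —, —, —, 320, 899, 865]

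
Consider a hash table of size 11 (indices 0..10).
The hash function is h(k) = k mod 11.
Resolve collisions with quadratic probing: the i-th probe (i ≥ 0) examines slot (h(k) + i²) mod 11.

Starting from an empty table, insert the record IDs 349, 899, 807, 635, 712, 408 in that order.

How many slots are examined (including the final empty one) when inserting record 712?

4

349 hashes to 8; slot 8 is free -> place at 8.
899 hashes to 8; 8 taken -> place at 9.
807 hashes to 4; slot 4 is free -> place at 4.
635 hashes to 8; 8,9 taken -> place at 1.
712 hashes to 8; 8,9,1 taken -> place at 6.
408 hashes to 1; 1 taken -> place at 2.
Table: [-, 635, 408, -, 807, -, 712, -, 349, 899, -]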